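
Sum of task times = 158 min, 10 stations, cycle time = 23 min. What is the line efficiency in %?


Formula: Efficiency = Sum of Task Times / (N_stations * CT) * 100
Total station capacity = 10 stations * 23 min = 230 min
Efficiency = 158 / 230 * 100 = 68.7%

68.7%


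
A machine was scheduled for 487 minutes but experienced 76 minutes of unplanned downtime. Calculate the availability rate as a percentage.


Formula: Availability = (Planned Time - Downtime) / Planned Time * 100
Uptime = 487 - 76 = 411 min
Availability = 411 / 487 * 100 = 84.4%

84.4%


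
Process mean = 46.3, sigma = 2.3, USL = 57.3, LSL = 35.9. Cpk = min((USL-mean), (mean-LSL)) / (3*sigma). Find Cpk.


Cpu = (57.3 - 46.3) / (3 * 2.3) = 1.59
Cpl = (46.3 - 35.9) / (3 * 2.3) = 1.51
Cpk = min(1.59, 1.51) = 1.51

1.51


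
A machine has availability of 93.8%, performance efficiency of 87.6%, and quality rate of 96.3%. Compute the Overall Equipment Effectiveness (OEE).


Formula: OEE = Availability * Performance * Quality / 10000
A * P = 93.8% * 87.6% / 100 = 82.17%
OEE = 82.17% * 96.3% / 100 = 79.1%

79.1%


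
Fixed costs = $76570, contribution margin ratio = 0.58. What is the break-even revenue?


Formula: BER = Fixed Costs / Contribution Margin Ratio
BER = $76570 / 0.58
BER = $132017.24 (to the nearest cent)

$132017.24


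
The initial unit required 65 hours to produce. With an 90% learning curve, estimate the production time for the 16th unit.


Formula: T_n = T_1 * (learning_rate)^(log2(n)) where learning_rate = rate/100
Doublings = log2(16) = 4
T_n = 65 * 0.9^4
T_n = 65 * 0.6561 = 42.6 hours

42.6 hours


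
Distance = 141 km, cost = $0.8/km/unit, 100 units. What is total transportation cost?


TC = dist * cost * units = 141 * 0.8 * 100 = $11280.00

$11280.00


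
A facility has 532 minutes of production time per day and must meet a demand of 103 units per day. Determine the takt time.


Formula: Takt Time = Available Production Time / Customer Demand
Takt = 532 min/day / 103 units/day
Takt = 5.17 min/unit

5.17 min/unit


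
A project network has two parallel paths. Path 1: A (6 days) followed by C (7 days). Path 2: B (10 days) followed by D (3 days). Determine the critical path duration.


Path 1 = 6 + 7 = 13 days
Path 2 = 10 + 3 = 13 days
Duration = max(13, 13) = 13 days

13 days


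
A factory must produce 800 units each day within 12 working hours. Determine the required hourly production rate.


Formula: Production Rate = Daily Demand / Available Hours
Rate = 800 units/day / 12 hours/day
Rate = 66.7 units/hour

66.7 units/hour


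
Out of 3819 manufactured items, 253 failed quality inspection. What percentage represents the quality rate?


Formula: Quality Rate = Good Pieces / Total Pieces * 100
Good pieces = 3819 - 253 = 3566
QR = 3566 / 3819 * 100 = 93.4%

93.4%


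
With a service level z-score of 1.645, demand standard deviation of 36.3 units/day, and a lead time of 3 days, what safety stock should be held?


Formula: SS = z * sigma_d * sqrt(LT)
sqrt(LT) = sqrt(3) = 1.7321
SS = 1.645 * 36.3 * 1.7321
SS = 103.4 units

103.4 units


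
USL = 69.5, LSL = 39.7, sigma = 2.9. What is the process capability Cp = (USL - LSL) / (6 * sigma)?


Cp = (69.5 - 39.7) / (6 * 2.9)

1.71


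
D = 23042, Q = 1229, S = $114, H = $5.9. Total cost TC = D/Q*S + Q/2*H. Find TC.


TC = 23042/1229 * 114 + 1229/2 * 5.9

$5762.89


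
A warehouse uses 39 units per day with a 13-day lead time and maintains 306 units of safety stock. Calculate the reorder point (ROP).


Formula: ROP = (Daily Demand * Lead Time) + Safety Stock
Demand during lead time = 39 * 13 = 507 units
ROP = 507 + 306 = 813 units

813 units


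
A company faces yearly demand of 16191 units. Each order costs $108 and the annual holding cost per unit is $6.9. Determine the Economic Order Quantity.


Formula: EOQ = sqrt(2 * D * S / H)
Numerator: 2 * 16191 * 108 = 3497256
2DS/H = 3497256 / 6.9 = 506848.7
EOQ = sqrt(506848.7) = 711.9 units

711.9 units


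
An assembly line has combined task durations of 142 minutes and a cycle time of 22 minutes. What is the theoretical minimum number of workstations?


Formula: N_min = ceil(Sum of Task Times / Cycle Time)
N_min = ceil(142 min / 22 min) = ceil(6.4545)
N_min = 7 stations

7


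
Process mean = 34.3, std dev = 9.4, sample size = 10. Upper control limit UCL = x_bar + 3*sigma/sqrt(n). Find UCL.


UCL = 34.3 + 3 * 9.4 / sqrt(10)

43.22


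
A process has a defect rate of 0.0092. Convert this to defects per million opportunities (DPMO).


DPMO = defect_rate * 1000000 = 0.0092 * 1000000

9200


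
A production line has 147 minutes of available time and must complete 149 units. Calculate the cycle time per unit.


Formula: CT = Available Time / Number of Units
CT = 147 min / 149 units
CT = 0.99 min/unit

0.99 min/unit


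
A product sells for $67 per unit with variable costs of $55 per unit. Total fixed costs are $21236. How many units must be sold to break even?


Formula: BEQ = Fixed Costs / (Price - Variable Cost)
Contribution margin = $67 - $55 = $12/unit
BEQ = ceil($21236 / $12/unit) = ceil(1769.67) = 1770 units

1770 units


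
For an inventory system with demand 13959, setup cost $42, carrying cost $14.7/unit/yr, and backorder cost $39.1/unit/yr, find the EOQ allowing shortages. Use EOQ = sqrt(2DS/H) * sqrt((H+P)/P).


Formula: EOQ* = sqrt(2DS/H) * sqrt((H+P)/P)
Base EOQ = sqrt(2*13959*42/14.7) = 282.43 units
Correction = sqrt((14.7+39.1)/39.1) = 1.17301
EOQ* = 282.43 * 1.17301 = 331.3 units

331.3 units


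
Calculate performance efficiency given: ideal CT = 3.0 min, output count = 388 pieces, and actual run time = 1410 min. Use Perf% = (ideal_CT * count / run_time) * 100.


Formula: Performance = (Ideal CT * Total Count) / Run Time * 100
Ideal output time = 3.0 * 388 = 1164.0 min
Performance = 1164.0 / 1410 * 100 = 82.6%

82.6%


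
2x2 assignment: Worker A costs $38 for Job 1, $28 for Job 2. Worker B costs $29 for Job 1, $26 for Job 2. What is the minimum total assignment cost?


Option 1: A->1 + B->2 = $38 + $26 = $64
Option 2: A->2 + B->1 = $28 + $29 = $57
Min cost = min($64, $57) = $57

$57


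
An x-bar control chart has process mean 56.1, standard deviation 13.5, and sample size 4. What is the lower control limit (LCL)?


LCL = 56.1 - 3 * 13.5 / sqrt(4)

35.85


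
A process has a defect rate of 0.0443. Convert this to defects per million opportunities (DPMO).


DPMO = defect_rate * 1000000 = 0.0443 * 1000000

44300


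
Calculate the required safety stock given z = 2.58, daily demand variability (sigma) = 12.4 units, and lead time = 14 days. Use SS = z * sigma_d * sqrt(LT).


Formula: SS = z * sigma_d * sqrt(LT)
sqrt(LT) = sqrt(14) = 3.7417
SS = 2.58 * 12.4 * 3.7417
SS = 119.7 units

119.7 units


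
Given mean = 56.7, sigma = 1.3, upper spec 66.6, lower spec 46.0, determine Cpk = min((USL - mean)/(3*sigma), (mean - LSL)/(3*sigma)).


Cpu = (66.6 - 56.7) / (3 * 1.3) = 2.54
Cpl = (56.7 - 46.0) / (3 * 1.3) = 2.74
Cpk = min(2.54, 2.74) = 2.54

2.54


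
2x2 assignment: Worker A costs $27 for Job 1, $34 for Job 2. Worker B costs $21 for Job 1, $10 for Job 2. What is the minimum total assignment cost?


Option 1: A->1 + B->2 = $27 + $10 = $37
Option 2: A->2 + B->1 = $34 + $21 = $55
Min cost = min($37, $55) = $37

$37


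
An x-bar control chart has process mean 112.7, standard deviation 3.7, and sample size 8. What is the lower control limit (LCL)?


LCL = 112.7 - 3 * 3.7 / sqrt(8)

108.78


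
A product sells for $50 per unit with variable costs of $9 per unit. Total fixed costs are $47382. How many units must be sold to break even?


Formula: BEQ = Fixed Costs / (Price - Variable Cost)
Contribution margin = $50 - $9 = $41/unit
BEQ = ceil($47382 / $41/unit) = ceil(1155.66) = 1156 units

1156 units


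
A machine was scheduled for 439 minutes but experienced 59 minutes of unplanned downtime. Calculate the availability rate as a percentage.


Formula: Availability = (Planned Time - Downtime) / Planned Time * 100
Uptime = 439 - 59 = 380 min
Availability = 380 / 439 * 100 = 86.6%

86.6%


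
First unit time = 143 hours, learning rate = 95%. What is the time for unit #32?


Formula: T_n = T_1 * (learning_rate)^(log2(n)) where learning_rate = rate/100
Doublings = log2(32) = 5
T_n = 143 * 0.95^5
T_n = 143 * 0.7738 = 110.7 hours

110.7 hours


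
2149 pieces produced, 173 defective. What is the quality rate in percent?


Formula: Quality Rate = Good Pieces / Total Pieces * 100
Good pieces = 2149 - 173 = 1976
QR = 1976 / 2149 * 100 = 91.9%

91.9%


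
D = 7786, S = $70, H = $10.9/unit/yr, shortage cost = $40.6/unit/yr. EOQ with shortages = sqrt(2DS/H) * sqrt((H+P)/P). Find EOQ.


Formula: EOQ* = sqrt(2DS/H) * sqrt((H+P)/P)
Base EOQ = sqrt(2*7786*70/10.9) = 316.23 units
Correction = sqrt((10.9+40.6)/40.6) = 1.12627
EOQ* = 316.23 * 1.12627 = 356.2 units

356.2 units


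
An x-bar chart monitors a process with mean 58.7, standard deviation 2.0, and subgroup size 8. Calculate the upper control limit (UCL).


UCL = 58.7 + 3 * 2.0 / sqrt(8)

60.82


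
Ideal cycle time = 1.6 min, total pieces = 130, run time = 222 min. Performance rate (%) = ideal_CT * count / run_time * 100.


Formula: Performance = (Ideal CT * Total Count) / Run Time * 100
Ideal output time = 1.6 * 130 = 208.0 min
Performance = 208.0 / 222 * 100 = 93.7%

93.7%


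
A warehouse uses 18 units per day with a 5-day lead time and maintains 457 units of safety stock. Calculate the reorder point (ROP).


Formula: ROP = (Daily Demand * Lead Time) + Safety Stock
Demand during lead time = 18 * 5 = 90 units
ROP = 90 + 457 = 547 units

547 units


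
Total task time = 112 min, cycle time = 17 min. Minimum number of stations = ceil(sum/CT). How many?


Formula: N_min = ceil(Sum of Task Times / Cycle Time)
N_min = ceil(112 min / 17 min) = ceil(6.5882)
N_min = 7 stations

7


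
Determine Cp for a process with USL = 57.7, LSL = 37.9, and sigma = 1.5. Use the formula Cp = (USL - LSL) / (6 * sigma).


Cp = (57.7 - 37.9) / (6 * 1.5)

2.2


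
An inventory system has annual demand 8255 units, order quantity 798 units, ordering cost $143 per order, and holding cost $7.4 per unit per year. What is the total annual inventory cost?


TC = 8255/798 * 143 + 798/2 * 7.4

$4431.88


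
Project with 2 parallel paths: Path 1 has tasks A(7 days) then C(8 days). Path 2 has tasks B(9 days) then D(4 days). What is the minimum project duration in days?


Path 1 = 7 + 8 = 15 days
Path 2 = 9 + 4 = 13 days
Duration = max(15, 13) = 15 days

15 days


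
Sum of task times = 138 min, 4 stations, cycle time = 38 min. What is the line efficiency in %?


Formula: Efficiency = Sum of Task Times / (N_stations * CT) * 100
Total station capacity = 4 stations * 38 min = 152 min
Efficiency = 138 / 152 * 100 = 90.8%

90.8%


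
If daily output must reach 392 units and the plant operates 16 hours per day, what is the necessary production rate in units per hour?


Formula: Production Rate = Daily Demand / Available Hours
Rate = 392 units/day / 16 hours/day
Rate = 24.5 units/hour

24.5 units/hour


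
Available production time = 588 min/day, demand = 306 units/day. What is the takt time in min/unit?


Formula: Takt Time = Available Production Time / Customer Demand
Takt = 588 min/day / 306 units/day
Takt = 1.92 min/unit

1.92 min/unit


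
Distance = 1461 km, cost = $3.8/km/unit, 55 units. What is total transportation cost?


TC = dist * cost * units = 1461 * 3.8 * 55 = $305349.00

$305349.00


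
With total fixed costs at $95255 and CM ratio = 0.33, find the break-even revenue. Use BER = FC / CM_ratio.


Formula: BER = Fixed Costs / Contribution Margin Ratio
BER = $95255 / 0.33
BER = $288651.52 (to the nearest cent)

$288651.52


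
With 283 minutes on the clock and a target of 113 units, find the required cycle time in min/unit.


Formula: CT = Available Time / Number of Units
CT = 283 min / 113 units
CT = 2.5 min/unit

2.5 min/unit


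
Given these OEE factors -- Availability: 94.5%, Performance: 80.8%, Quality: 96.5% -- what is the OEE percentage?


Formula: OEE = Availability * Performance * Quality / 10000
A * P = 94.5% * 80.8% / 100 = 76.36%
OEE = 76.36% * 96.5% / 100 = 73.7%

73.7%


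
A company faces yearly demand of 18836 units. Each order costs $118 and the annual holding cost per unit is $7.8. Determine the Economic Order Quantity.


Formula: EOQ = sqrt(2 * D * S / H)
Numerator: 2 * 18836 * 118 = 4445296
2DS/H = 4445296 / 7.8 = 569909.7
EOQ = sqrt(569909.7) = 754.9 units

754.9 units


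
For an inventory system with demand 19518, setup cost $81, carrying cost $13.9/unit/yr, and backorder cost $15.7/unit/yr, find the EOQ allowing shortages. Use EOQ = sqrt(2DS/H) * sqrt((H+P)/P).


Formula: EOQ* = sqrt(2DS/H) * sqrt((H+P)/P)
Base EOQ = sqrt(2*19518*81/13.9) = 476.94 units
Correction = sqrt((13.9+15.7)/15.7) = 1.37308
EOQ* = 476.94 * 1.37308 = 654.9 units

654.9 units


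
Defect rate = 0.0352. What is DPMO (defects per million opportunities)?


DPMO = defect_rate * 1000000 = 0.0352 * 1000000

35200


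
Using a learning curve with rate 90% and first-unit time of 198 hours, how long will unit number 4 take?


Formula: T_n = T_1 * (learning_rate)^(log2(n)) where learning_rate = rate/100
Doublings = log2(4) = 2
T_n = 198 * 0.9^2
T_n = 198 * 0.81 = 160.4 hours

160.4 hours


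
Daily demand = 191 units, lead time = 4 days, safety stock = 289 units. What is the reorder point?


Formula: ROP = (Daily Demand * Lead Time) + Safety Stock
Demand during lead time = 191 * 4 = 764 units
ROP = 764 + 289 = 1053 units

1053 units


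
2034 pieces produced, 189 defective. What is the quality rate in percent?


Formula: Quality Rate = Good Pieces / Total Pieces * 100
Good pieces = 2034 - 189 = 1845
QR = 1845 / 2034 * 100 = 90.7%

90.7%


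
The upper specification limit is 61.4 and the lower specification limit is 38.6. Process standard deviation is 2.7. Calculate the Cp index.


Cp = (61.4 - 38.6) / (6 * 2.7)

1.41


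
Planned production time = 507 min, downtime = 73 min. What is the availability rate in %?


Formula: Availability = (Planned Time - Downtime) / Planned Time * 100
Uptime = 507 - 73 = 434 min
Availability = 434 / 507 * 100 = 85.6%

85.6%


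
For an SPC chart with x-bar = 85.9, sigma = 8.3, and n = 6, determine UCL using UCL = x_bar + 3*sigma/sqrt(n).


UCL = 85.9 + 3 * 8.3 / sqrt(6)

96.07


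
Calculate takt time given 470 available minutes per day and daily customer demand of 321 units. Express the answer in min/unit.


Formula: Takt Time = Available Production Time / Customer Demand
Takt = 470 min/day / 321 units/day
Takt = 1.46 min/unit

1.46 min/unit


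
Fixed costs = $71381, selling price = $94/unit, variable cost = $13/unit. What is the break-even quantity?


Formula: BEQ = Fixed Costs / (Price - Variable Cost)
Contribution margin = $94 - $13 = $81/unit
BEQ = ceil($71381 / $81/unit) = ceil(881.25) = 882 units

882 units


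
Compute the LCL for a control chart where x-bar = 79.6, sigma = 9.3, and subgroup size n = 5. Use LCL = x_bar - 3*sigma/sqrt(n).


LCL = 79.6 - 3 * 9.3 / sqrt(5)

67.12


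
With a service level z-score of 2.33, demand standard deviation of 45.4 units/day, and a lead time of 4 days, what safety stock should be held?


Formula: SS = z * sigma_d * sqrt(LT)
sqrt(LT) = sqrt(4) = 2.0
SS = 2.33 * 45.4 * 2.0
SS = 211.6 units

211.6 units


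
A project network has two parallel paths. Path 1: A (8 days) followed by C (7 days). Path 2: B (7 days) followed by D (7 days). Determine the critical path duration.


Path 1 = 8 + 7 = 15 days
Path 2 = 7 + 7 = 14 days
Duration = max(15, 14) = 15 days

15 days


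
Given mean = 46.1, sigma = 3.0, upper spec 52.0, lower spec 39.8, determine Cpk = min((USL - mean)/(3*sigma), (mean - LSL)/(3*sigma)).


Cpu = (52.0 - 46.1) / (3 * 3.0) = 0.66
Cpl = (46.1 - 39.8) / (3 * 3.0) = 0.7
Cpk = min(0.66, 0.7) = 0.66

0.66


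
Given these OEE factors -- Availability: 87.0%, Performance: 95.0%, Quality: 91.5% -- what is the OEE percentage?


Formula: OEE = Availability * Performance * Quality / 10000
A * P = 87.0% * 95.0% / 100 = 82.65%
OEE = 82.65% * 91.5% / 100 = 75.6%

75.6%


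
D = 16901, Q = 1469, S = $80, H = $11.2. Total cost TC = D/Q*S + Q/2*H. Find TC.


TC = 16901/1469 * 80 + 1469/2 * 11.2

$9146.81


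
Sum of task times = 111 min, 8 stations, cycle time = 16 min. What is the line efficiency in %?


Formula: Efficiency = Sum of Task Times / (N_stations * CT) * 100
Total station capacity = 8 stations * 16 min = 128 min
Efficiency = 111 / 128 * 100 = 86.7%

86.7%


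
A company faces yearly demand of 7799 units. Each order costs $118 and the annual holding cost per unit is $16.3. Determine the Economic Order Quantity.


Formula: EOQ = sqrt(2 * D * S / H)
Numerator: 2 * 7799 * 118 = 1840564
2DS/H = 1840564 / 16.3 = 112918.0
EOQ = sqrt(112918.0) = 336.0 units

336.0 units


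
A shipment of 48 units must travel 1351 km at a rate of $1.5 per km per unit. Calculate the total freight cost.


TC = dist * cost * units = 1351 * 1.5 * 48 = $97272.00

$97272.00


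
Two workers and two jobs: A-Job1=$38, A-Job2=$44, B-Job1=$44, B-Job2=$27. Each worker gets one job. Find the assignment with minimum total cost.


Option 1: A->1 + B->2 = $38 + $27 = $65
Option 2: A->2 + B->1 = $44 + $44 = $88
Min cost = min($65, $88) = $65

$65


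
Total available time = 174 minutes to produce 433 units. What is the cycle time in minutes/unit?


Formula: CT = Available Time / Number of Units
CT = 174 min / 433 units
CT = 0.4 min/unit

0.4 min/unit


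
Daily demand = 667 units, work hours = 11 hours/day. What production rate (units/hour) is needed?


Formula: Production Rate = Daily Demand / Available Hours
Rate = 667 units/day / 11 hours/day
Rate = 60.6 units/hour

60.6 units/hour


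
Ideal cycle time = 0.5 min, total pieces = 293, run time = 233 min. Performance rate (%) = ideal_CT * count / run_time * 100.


Formula: Performance = (Ideal CT * Total Count) / Run Time * 100
Ideal output time = 0.5 * 293 = 146.5 min
Performance = 146.5 / 233 * 100 = 62.9%

62.9%


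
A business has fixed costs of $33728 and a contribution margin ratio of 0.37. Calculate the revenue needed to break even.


Formula: BER = Fixed Costs / Contribution Margin Ratio
BER = $33728 / 0.37
BER = $91156.76 (to the nearest cent)

$91156.76


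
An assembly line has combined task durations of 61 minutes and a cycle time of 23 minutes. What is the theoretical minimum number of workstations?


Formula: N_min = ceil(Sum of Task Times / Cycle Time)
N_min = ceil(61 min / 23 min) = ceil(2.6522)
N_min = 3 stations

3


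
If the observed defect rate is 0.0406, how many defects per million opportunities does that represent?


DPMO = defect_rate * 1000000 = 0.0406 * 1000000

40600


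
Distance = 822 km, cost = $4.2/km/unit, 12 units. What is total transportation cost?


TC = dist * cost * units = 822 * 4.2 * 12 = $41428.80

$41428.80


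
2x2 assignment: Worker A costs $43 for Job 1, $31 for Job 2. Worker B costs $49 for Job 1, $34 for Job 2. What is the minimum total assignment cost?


Option 1: A->1 + B->2 = $43 + $34 = $77
Option 2: A->2 + B->1 = $31 + $49 = $80
Min cost = min($77, $80) = $77

$77


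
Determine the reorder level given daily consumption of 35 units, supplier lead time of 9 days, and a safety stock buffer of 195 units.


Formula: ROP = (Daily Demand * Lead Time) + Safety Stock
Demand during lead time = 35 * 9 = 315 units
ROP = 315 + 195 = 510 units

510 units


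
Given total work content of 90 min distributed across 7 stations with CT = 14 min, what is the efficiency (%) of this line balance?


Formula: Efficiency = Sum of Task Times / (N_stations * CT) * 100
Total station capacity = 7 stations * 14 min = 98 min
Efficiency = 90 / 98 * 100 = 91.8%

91.8%


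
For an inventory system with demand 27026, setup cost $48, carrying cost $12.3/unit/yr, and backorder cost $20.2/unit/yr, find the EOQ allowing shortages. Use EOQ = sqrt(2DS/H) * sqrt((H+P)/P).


Formula: EOQ* = sqrt(2DS/H) * sqrt((H+P)/P)
Base EOQ = sqrt(2*27026*48/12.3) = 459.28 units
Correction = sqrt((12.3+20.2)/20.2) = 1.26843
EOQ* = 459.28 * 1.26843 = 582.6 units

582.6 units


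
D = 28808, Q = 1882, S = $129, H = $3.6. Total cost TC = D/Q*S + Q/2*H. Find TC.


TC = 28808/1882 * 129 + 1882/2 * 3.6

$5362.22


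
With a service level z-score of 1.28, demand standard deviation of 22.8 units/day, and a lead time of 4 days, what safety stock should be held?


Formula: SS = z * sigma_d * sqrt(LT)
sqrt(LT) = sqrt(4) = 2.0
SS = 1.28 * 22.8 * 2.0
SS = 58.4 units

58.4 units


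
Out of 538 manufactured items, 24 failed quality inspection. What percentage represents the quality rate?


Formula: Quality Rate = Good Pieces / Total Pieces * 100
Good pieces = 538 - 24 = 514
QR = 514 / 538 * 100 = 95.5%

95.5%


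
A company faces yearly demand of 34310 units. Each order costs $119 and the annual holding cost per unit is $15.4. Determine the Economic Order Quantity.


Formula: EOQ = sqrt(2 * D * S / H)
Numerator: 2 * 34310 * 119 = 8165780
2DS/H = 8165780 / 15.4 = 530245.5
EOQ = sqrt(530245.5) = 728.2 units

728.2 units


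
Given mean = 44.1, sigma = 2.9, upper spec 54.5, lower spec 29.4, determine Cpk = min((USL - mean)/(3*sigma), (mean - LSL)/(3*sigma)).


Cpu = (54.5 - 44.1) / (3 * 2.9) = 1.2
Cpl = (44.1 - 29.4) / (3 * 2.9) = 1.69
Cpk = min(1.2, 1.69) = 1.2

1.2


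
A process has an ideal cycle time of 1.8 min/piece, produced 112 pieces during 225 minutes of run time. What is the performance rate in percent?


Formula: Performance = (Ideal CT * Total Count) / Run Time * 100
Ideal output time = 1.8 * 112 = 201.6 min
Performance = 201.6 / 225 * 100 = 89.6%

89.6%


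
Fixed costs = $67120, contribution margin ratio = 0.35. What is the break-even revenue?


Formula: BER = Fixed Costs / Contribution Margin Ratio
BER = $67120 / 0.35
BER = $191771.43 (to the nearest cent)

$191771.43


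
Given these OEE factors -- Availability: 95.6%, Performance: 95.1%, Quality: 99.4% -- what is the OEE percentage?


Formula: OEE = Availability * Performance * Quality / 10000
A * P = 95.6% * 95.1% / 100 = 90.92%
OEE = 90.92% * 99.4% / 100 = 90.4%

90.4%


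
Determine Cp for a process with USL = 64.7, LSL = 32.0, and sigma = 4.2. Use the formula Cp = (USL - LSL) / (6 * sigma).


Cp = (64.7 - 32.0) / (6 * 4.2)

1.3


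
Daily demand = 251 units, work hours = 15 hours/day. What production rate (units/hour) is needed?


Formula: Production Rate = Daily Demand / Available Hours
Rate = 251 units/day / 15 hours/day
Rate = 16.7 units/hour

16.7 units/hour


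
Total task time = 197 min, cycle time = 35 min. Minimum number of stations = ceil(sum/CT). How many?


Formula: N_min = ceil(Sum of Task Times / Cycle Time)
N_min = ceil(197 min / 35 min) = ceil(5.6286)
N_min = 6 stations

6


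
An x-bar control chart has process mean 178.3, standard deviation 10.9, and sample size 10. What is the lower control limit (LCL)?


LCL = 178.3 - 3 * 10.9 / sqrt(10)

167.96


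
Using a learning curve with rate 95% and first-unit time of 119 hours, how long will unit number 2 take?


Formula: T_n = T_1 * (learning_rate)^(log2(n)) where learning_rate = rate/100
Doublings = log2(2) = 1
T_n = 119 * 0.95^1
T_n = 119 * 0.95 = 113.1 hours

113.1 hours


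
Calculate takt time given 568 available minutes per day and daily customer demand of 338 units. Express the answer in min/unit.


Formula: Takt Time = Available Production Time / Customer Demand
Takt = 568 min/day / 338 units/day
Takt = 1.68 min/unit

1.68 min/unit


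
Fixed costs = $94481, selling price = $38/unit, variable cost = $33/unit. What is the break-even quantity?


Formula: BEQ = Fixed Costs / (Price - Variable Cost)
Contribution margin = $38 - $33 = $5/unit
BEQ = ceil($94481 / $5/unit) = ceil(18896.2) = 18897 units

18897 units


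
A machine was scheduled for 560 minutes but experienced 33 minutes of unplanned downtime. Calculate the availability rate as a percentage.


Formula: Availability = (Planned Time - Downtime) / Planned Time * 100
Uptime = 560 - 33 = 527 min
Availability = 527 / 560 * 100 = 94.1%

94.1%


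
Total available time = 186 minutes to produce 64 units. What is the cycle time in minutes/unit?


Formula: CT = Available Time / Number of Units
CT = 186 min / 64 units
CT = 2.91 min/unit

2.91 min/unit


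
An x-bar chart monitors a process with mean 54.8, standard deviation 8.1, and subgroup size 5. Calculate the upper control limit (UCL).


UCL = 54.8 + 3 * 8.1 / sqrt(5)

65.67


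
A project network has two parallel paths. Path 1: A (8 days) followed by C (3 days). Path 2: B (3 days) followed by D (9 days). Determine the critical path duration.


Path 1 = 8 + 3 = 11 days
Path 2 = 3 + 9 = 12 days
Duration = max(11, 12) = 12 days

12 days


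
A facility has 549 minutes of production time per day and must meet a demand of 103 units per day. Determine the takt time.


Formula: Takt Time = Available Production Time / Customer Demand
Takt = 549 min/day / 103 units/day
Takt = 5.33 min/unit

5.33 min/unit


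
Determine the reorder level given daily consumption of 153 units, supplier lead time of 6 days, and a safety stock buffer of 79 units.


Formula: ROP = (Daily Demand * Lead Time) + Safety Stock
Demand during lead time = 153 * 6 = 918 units
ROP = 918 + 79 = 997 units

997 units


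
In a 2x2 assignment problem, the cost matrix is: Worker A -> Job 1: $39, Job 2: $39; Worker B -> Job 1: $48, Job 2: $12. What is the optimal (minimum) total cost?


Option 1: A->1 + B->2 = $39 + $12 = $51
Option 2: A->2 + B->1 = $39 + $48 = $87
Min cost = min($51, $87) = $51

$51


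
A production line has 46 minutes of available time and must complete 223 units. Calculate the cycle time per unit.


Formula: CT = Available Time / Number of Units
CT = 46 min / 223 units
CT = 0.21 min/unit

0.21 min/unit


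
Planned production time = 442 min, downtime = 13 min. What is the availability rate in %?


Formula: Availability = (Planned Time - Downtime) / Planned Time * 100
Uptime = 442 - 13 = 429 min
Availability = 429 / 442 * 100 = 97.1%

97.1%


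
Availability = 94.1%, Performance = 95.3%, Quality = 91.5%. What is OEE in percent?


Formula: OEE = Availability * Performance * Quality / 10000
A * P = 94.1% * 95.3% / 100 = 89.68%
OEE = 89.68% * 91.5% / 100 = 82.1%

82.1%


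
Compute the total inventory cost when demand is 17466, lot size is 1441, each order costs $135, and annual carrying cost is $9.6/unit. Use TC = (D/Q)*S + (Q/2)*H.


TC = 17466/1441 * 135 + 1441/2 * 9.6

$8553.10


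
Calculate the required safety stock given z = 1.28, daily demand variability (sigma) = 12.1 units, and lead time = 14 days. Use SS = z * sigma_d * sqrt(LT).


Formula: SS = z * sigma_d * sqrt(LT)
sqrt(LT) = sqrt(14) = 3.7417
SS = 1.28 * 12.1 * 3.7417
SS = 58.0 units

58.0 units


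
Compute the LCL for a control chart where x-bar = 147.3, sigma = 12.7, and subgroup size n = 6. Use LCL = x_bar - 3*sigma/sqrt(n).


LCL = 147.3 - 3 * 12.7 / sqrt(6)

131.75


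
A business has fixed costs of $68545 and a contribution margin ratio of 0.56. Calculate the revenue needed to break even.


Formula: BER = Fixed Costs / Contribution Margin Ratio
BER = $68545 / 0.56
BER = $122401.79 (to the nearest cent)

$122401.79


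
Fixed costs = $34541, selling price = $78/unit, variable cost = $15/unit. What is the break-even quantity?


Formula: BEQ = Fixed Costs / (Price - Variable Cost)
Contribution margin = $78 - $15 = $63/unit
BEQ = ceil($34541 / $63/unit) = ceil(548.27) = 549 units

549 units


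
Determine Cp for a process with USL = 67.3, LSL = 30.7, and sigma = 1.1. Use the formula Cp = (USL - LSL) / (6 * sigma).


Cp = (67.3 - 30.7) / (6 * 1.1)

5.55


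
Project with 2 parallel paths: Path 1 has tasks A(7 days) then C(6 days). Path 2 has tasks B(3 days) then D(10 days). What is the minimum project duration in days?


Path 1 = 7 + 6 = 13 days
Path 2 = 3 + 10 = 13 days
Duration = max(13, 13) = 13 days

13 days


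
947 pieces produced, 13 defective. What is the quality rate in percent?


Formula: Quality Rate = Good Pieces / Total Pieces * 100
Good pieces = 947 - 13 = 934
QR = 934 / 947 * 100 = 98.6%

98.6%


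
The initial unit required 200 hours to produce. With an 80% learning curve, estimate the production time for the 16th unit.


Formula: T_n = T_1 * (learning_rate)^(log2(n)) where learning_rate = rate/100
Doublings = log2(16) = 4
T_n = 200 * 0.8^4
T_n = 200 * 0.4096 = 81.9 hours

81.9 hours


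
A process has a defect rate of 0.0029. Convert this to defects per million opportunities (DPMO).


DPMO = defect_rate * 1000000 = 0.0029 * 1000000

2900


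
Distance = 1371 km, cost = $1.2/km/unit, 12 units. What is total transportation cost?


TC = dist * cost * units = 1371 * 1.2 * 12 = $19742.40

$19742.40


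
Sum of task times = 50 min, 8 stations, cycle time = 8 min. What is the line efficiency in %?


Formula: Efficiency = Sum of Task Times / (N_stations * CT) * 100
Total station capacity = 8 stations * 8 min = 64 min
Efficiency = 50 / 64 * 100 = 78.1%

78.1%


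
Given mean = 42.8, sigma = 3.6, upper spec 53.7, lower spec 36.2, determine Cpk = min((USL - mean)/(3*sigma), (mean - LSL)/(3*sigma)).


Cpu = (53.7 - 42.8) / (3 * 3.6) = 1.01
Cpl = (42.8 - 36.2) / (3 * 3.6) = 0.61
Cpk = min(1.01, 0.61) = 0.61

0.61


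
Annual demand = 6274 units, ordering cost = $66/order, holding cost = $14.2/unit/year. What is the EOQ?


Formula: EOQ = sqrt(2 * D * S / H)
Numerator: 2 * 6274 * 66 = 828168
2DS/H = 828168 / 14.2 = 58321.7
EOQ = sqrt(58321.7) = 241.5 units

241.5 units


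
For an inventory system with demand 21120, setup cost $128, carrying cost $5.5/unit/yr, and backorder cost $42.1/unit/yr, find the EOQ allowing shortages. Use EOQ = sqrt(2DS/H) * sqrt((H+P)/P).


Formula: EOQ* = sqrt(2DS/H) * sqrt((H+P)/P)
Base EOQ = sqrt(2*21120*128/5.5) = 991.48 units
Correction = sqrt((5.5+42.1)/42.1) = 1.06332
EOQ* = 991.48 * 1.06332 = 1054.3 units

1054.3 units


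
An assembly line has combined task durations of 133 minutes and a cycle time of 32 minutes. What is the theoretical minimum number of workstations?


Formula: N_min = ceil(Sum of Task Times / Cycle Time)
N_min = ceil(133 min / 32 min) = ceil(4.1562)
N_min = 5 stations

5


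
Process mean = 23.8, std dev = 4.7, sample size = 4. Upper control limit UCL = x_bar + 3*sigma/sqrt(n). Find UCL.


UCL = 23.8 + 3 * 4.7 / sqrt(4)

30.85


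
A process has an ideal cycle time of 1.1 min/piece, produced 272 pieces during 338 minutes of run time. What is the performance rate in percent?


Formula: Performance = (Ideal CT * Total Count) / Run Time * 100
Ideal output time = 1.1 * 272 = 299.2 min
Performance = 299.2 / 338 * 100 = 88.5%

88.5%


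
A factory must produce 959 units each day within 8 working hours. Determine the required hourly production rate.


Formula: Production Rate = Daily Demand / Available Hours
Rate = 959 units/day / 8 hours/day
Rate = 119.9 units/hour

119.9 units/hour


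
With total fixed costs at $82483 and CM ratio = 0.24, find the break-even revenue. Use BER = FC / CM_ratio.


Formula: BER = Fixed Costs / Contribution Margin Ratio
BER = $82483 / 0.24
BER = $343679.17 (to the nearest cent)

$343679.17


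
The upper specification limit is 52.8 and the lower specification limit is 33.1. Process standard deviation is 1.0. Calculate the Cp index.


Cp = (52.8 - 33.1) / (6 * 1.0)

3.28


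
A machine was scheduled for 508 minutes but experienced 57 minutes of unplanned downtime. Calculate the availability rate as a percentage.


Formula: Availability = (Planned Time - Downtime) / Planned Time * 100
Uptime = 508 - 57 = 451 min
Availability = 451 / 508 * 100 = 88.8%

88.8%


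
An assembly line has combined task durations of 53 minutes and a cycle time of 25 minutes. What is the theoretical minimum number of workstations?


Formula: N_min = ceil(Sum of Task Times / Cycle Time)
N_min = ceil(53 min / 25 min) = ceil(2.12)
N_min = 3 stations

3


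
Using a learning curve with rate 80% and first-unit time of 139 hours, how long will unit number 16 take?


Formula: T_n = T_1 * (learning_rate)^(log2(n)) where learning_rate = rate/100
Doublings = log2(16) = 4
T_n = 139 * 0.8^4
T_n = 139 * 0.4096 = 56.9 hours

56.9 hours


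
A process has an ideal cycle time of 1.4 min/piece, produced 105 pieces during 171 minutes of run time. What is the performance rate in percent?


Formula: Performance = (Ideal CT * Total Count) / Run Time * 100
Ideal output time = 1.4 * 105 = 147.0 min
Performance = 147.0 / 171 * 100 = 86.0%

86.0%


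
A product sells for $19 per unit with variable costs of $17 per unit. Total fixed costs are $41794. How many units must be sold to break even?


Formula: BEQ = Fixed Costs / (Price - Variable Cost)
Contribution margin = $19 - $17 = $2/unit
BEQ = ceil($41794 / $2/unit) = ceil(20897.0) = 20897 units

20897 units


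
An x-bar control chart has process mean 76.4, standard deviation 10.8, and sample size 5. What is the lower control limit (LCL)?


LCL = 76.4 - 3 * 10.8 / sqrt(5)

61.91


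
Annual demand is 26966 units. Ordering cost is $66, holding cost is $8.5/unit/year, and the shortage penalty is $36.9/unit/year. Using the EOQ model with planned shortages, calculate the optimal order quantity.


Formula: EOQ* = sqrt(2DS/H) * sqrt((H+P)/P)
Base EOQ = sqrt(2*26966*66/8.5) = 647.12 units
Correction = sqrt((8.5+36.9)/36.9) = 1.10921
EOQ* = 647.12 * 1.10921 = 717.8 units

717.8 units


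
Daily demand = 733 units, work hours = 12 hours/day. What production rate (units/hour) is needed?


Formula: Production Rate = Daily Demand / Available Hours
Rate = 733 units/day / 12 hours/day
Rate = 61.1 units/hour

61.1 units/hour


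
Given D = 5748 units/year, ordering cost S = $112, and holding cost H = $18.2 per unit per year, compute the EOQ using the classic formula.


Formula: EOQ = sqrt(2 * D * S / H)
Numerator: 2 * 5748 * 112 = 1287552
2DS/H = 1287552 / 18.2 = 70744.6
EOQ = sqrt(70744.6) = 266.0 units

266.0 units


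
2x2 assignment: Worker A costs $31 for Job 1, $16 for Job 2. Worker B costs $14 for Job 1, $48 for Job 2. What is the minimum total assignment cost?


Option 1: A->1 + B->2 = $31 + $48 = $79
Option 2: A->2 + B->1 = $16 + $14 = $30
Min cost = min($79, $30) = $30

$30


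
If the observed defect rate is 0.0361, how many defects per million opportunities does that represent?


DPMO = defect_rate * 1000000 = 0.0361 * 1000000

36100


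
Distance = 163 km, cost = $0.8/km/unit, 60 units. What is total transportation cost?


TC = dist * cost * units = 163 * 0.8 * 60 = $7824.00

$7824.00


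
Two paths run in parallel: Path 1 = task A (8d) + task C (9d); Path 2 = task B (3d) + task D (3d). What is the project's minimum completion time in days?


Path 1 = 8 + 9 = 17 days
Path 2 = 3 + 3 = 6 days
Duration = max(17, 6) = 17 days

17 days


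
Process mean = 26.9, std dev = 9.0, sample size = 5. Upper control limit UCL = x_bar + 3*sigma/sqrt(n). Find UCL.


UCL = 26.9 + 3 * 9.0 / sqrt(5)

38.97


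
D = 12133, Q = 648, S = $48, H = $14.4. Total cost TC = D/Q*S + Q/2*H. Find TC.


TC = 12133/648 * 48 + 648/2 * 14.4

$5564.34


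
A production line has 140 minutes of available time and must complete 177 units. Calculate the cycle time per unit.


Formula: CT = Available Time / Number of Units
CT = 140 min / 177 units
CT = 0.79 min/unit

0.79 min/unit


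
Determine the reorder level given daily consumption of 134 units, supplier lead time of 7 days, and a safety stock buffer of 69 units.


Formula: ROP = (Daily Demand * Lead Time) + Safety Stock
Demand during lead time = 134 * 7 = 938 units
ROP = 938 + 69 = 1007 units

1007 units


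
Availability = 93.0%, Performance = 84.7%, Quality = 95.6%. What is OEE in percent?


Formula: OEE = Availability * Performance * Quality / 10000
A * P = 93.0% * 84.7% / 100 = 78.77%
OEE = 78.77% * 95.6% / 100 = 75.3%

75.3%


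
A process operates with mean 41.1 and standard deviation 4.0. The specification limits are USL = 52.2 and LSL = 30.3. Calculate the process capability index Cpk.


Cpu = (52.2 - 41.1) / (3 * 4.0) = 0.93
Cpl = (41.1 - 30.3) / (3 * 4.0) = 0.9
Cpk = min(0.93, 0.9) = 0.9

0.9


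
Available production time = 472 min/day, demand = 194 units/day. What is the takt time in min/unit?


Formula: Takt Time = Available Production Time / Customer Demand
Takt = 472 min/day / 194 units/day
Takt = 2.43 min/unit

2.43 min/unit


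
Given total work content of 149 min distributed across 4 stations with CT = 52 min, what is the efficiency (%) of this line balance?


Formula: Efficiency = Sum of Task Times / (N_stations * CT) * 100
Total station capacity = 4 stations * 52 min = 208 min
Efficiency = 149 / 208 * 100 = 71.6%

71.6%


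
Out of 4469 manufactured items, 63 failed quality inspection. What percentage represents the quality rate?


Formula: Quality Rate = Good Pieces / Total Pieces * 100
Good pieces = 4469 - 63 = 4406
QR = 4406 / 4469 * 100 = 98.6%

98.6%


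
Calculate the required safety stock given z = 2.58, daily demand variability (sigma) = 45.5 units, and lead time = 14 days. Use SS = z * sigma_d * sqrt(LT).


Formula: SS = z * sigma_d * sqrt(LT)
sqrt(LT) = sqrt(14) = 3.7417
SS = 2.58 * 45.5 * 3.7417
SS = 439.2 units

439.2 units


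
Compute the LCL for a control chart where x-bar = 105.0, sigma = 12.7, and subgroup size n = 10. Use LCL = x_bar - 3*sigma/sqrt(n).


LCL = 105.0 - 3 * 12.7 / sqrt(10)

92.95


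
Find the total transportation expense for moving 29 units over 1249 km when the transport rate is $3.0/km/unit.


TC = dist * cost * units = 1249 * 3.0 * 29 = $108663.00

$108663.00


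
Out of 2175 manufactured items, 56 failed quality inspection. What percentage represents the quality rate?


Formula: Quality Rate = Good Pieces / Total Pieces * 100
Good pieces = 2175 - 56 = 2119
QR = 2119 / 2175 * 100 = 97.4%

97.4%


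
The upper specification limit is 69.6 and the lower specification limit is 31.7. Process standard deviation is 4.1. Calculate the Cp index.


Cp = (69.6 - 31.7) / (6 * 4.1)

1.54


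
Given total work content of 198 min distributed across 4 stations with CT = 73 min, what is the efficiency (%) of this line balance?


Formula: Efficiency = Sum of Task Times / (N_stations * CT) * 100
Total station capacity = 4 stations * 73 min = 292 min
Efficiency = 198 / 292 * 100 = 67.8%

67.8%


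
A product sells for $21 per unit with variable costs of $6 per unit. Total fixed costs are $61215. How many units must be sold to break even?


Formula: BEQ = Fixed Costs / (Price - Variable Cost)
Contribution margin = $21 - $6 = $15/unit
BEQ = ceil($61215 / $15/unit) = ceil(4081.0) = 4081 units

4081 units


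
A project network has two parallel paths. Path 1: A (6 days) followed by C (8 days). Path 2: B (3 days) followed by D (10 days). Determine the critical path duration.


Path 1 = 6 + 8 = 14 days
Path 2 = 3 + 10 = 13 days
Duration = max(14, 13) = 14 days

14 days


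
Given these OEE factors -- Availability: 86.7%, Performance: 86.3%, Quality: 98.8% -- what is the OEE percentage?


Formula: OEE = Availability * Performance * Quality / 10000
A * P = 86.7% * 86.3% / 100 = 74.82%
OEE = 74.82% * 98.8% / 100 = 73.9%

73.9%
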